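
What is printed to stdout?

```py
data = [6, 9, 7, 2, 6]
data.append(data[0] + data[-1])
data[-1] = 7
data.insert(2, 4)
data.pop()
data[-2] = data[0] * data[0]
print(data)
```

append data[0]+data[-1] = 6+6 = 12 → [6, 9, 7, 2, 6, 12]
data[-1] = 7 → [6, 9, 7, 2, 6, 7]
insert 4 at 2 → [6, 9, 4, 7, 2, 6, 7]
pop() removes 7 → [6, 9, 4, 7, 2, 6]
data[-2] = data[0]*data[0] = 6*6 = 36 → [6, 9, 4, 7, 36, 6]

[6, 9, 4, 7, 36, 6]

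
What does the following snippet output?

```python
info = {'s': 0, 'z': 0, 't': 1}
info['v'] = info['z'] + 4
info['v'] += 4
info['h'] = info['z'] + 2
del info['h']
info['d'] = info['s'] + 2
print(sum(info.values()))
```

11

info['v'] = info['z']+4 = 4 → {'s': 0, 'z': 0, 't': 1, 'v': 4}
info['v'] = 4+4 = 8 → {'s': 0, 'z': 0, 't': 1, 'v': 8}
info['h'] = info['z']+2 = 2 → {'s': 0, 'z': 0, 't': 1, 'v': 8, 'h': 2}
del 'h' → {'s': 0, 'z': 0, 't': 1, 'v': 8}
info['d'] = info['s']+2 = 2 → {'s': 0, 'z': 0, 't': 1, 'v': 8, 'd': 2}
sum of values = 11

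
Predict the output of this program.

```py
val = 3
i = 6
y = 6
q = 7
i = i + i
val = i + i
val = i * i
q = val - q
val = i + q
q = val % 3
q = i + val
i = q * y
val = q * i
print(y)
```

6

i = 6+6 = 12
val = 12+12 = 24
val = 12*12 = 144
q = 144-7 = 137
val = 12+137 = 149
q = 149%3 = 2
q = 12+149 = 161
i = 161*6 = 966
val = 161*966 = 155526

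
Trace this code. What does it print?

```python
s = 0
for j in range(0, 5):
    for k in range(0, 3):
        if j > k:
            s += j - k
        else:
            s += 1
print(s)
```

j=0,k=0: not 0>0, s = 0+1 = 1
j=0,k=1: not 0>1, s = 1+1 = 2
j=0,k=2: not 0>2, s = 2+1 = 3
j=1,k=0: 1>0, s = 3+1 = 4
j=1,k=1: not 1>1, s = 4+1 = 5
j=1,k=2: not 1>2, s = 5+1 = 6
j=2,k=0: 2>0, s = 6+2 = 8
j=2,k=1: 2>1, s = 8+1 = 9
j=2,k=2: not 2>2, s = 9+1 = 10
j=3,k=0: 3>0, s = 10+3 = 13
j=3,k=1: 3>1, s = 13+2 = 15
j=3,k=2: 3>2, s = 15+1 = 16
j=4,k=0: 4>0, s = 16+4 = 20
j=4,k=1: 4>1, s = 20+3 = 23
j=4,k=2: 4>2, s = 23+2 = 25

25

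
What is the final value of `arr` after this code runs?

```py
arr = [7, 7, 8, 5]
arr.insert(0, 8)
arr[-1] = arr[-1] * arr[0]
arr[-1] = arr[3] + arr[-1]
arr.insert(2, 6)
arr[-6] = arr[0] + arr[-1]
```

[56, 7, 6, 7, 8, 48]

insert 8 at 0 → [8, 7, 7, 8, 5]
arr[-1] = arr[-1]*arr[0] = 5*8 = 40 → [8, 7, 7, 8, 40]
arr[-1] = arr[3]+arr[-1] = 8+40 = 48 → [8, 7, 7, 8, 48]
insert 6 at 2 → [8, 7, 6, 7, 8, 48]
arr[-6] = arr[0]+arr[-1] = 8+48 = 56 → [56, 7, 6, 7, 8, 48]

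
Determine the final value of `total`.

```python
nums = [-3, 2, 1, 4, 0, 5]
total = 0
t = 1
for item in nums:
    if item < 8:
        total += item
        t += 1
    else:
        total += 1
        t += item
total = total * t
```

63

item=-3: <8, total = 0+(-3) = -3; t=2
item=2: <8, total = (-3)+2 = -1; t=3
item=1: <8, total = (-1)+1 = 0; t=4
item=4: <8, total = 0+4 = 4; t=5
item=0: <8, total = 4+0 = 4; t=6
item=5: <8, total = 4+5 = 9; t=7
total*t = 9*7 = 63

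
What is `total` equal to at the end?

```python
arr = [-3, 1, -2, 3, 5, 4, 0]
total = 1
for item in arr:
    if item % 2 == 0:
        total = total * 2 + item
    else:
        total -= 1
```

-16

item=-3: not even, total = 1-1 = 0
item=1: not even, total = 0-1 = -1
item=-2: even, total = (-1)*2+(-2) = -4
item=3: not even, total = (-4)-1 = -5
item=5: not even, total = (-5)-1 = -6
item=4: even, total = (-6)*2+4 = -8
item=0: even, total = (-8)*2+0 = -16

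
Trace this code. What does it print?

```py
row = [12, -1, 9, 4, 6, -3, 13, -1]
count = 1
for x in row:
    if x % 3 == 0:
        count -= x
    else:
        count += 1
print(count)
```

-19

x=12: %3==0, count = 1-12 = -11
x=-1: not %3==0, count = (-11)+1 = -10
x=9: %3==0, count = (-10)-9 = -19
x=4: not %3==0, count = (-19)+1 = -18
x=6: %3==0, count = (-18)-6 = -24
x=-3: %3==0, count = (-24)-(-3) = -21
x=13: not %3==0, count = (-21)+1 = -20
x=-1: not %3==0, count = (-20)+1 = -19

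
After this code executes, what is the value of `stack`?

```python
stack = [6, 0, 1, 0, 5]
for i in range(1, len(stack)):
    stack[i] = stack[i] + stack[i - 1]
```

[6, 6, 7, 7, 12]

i=1: stack[1] = 0+6 = 6 → [6, 6, 1, 0, 5]
i=2: stack[2] = 1+6 = 7 → [6, 6, 7, 0, 5]
i=3: stack[3] = 0+7 = 7 → [6, 6, 7, 7, 5]
i=4: stack[4] = 5+7 = 12 → [6, 6, 7, 7, 12]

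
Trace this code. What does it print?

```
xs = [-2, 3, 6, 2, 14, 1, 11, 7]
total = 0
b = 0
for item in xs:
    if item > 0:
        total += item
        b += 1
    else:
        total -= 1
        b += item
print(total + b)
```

48

item=-2: not >0, total = 0-1 = -1; b=-2
item=3: >0, total = (-1)+3 = 2; b=-1
item=6: >0, total = 2+6 = 8; b=0
item=2: >0, total = 8+2 = 10; b=1
item=14: >0, total = 10+14 = 24; b=2
item=1: >0, total = 24+1 = 25; b=3
item=11: >0, total = 25+11 = 36; b=4
item=7: >0, total = 36+7 = 43; b=5
total+b = 43+5 = 48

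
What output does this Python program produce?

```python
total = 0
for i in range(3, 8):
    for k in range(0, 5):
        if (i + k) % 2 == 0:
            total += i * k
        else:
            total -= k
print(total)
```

94

i=3,k=0: odd sum, total = 0-0 = 0
i=3,k=1: even sum, total = 0+3 = 3
i=3,k=2: odd sum, total = 3-2 = 1
i=3,k=3: even sum, total = 1+9 = 10
i=3,k=4: odd sum, total = 10-4 = 6
i=4,k=0: even sum, total = 6+0 = 6
i=4,k=1: odd sum, total = 6-1 = 5
i=4,k=2: even sum, total = 5+8 = 13
i=4,k=3: odd sum, total = 13-3 = 10
i=4,k=4: even sum, total = 10+16 = 26
i=5,k=0: odd sum, total = 26-0 = 26
i=5,k=1: even sum, total = 26+5 = 31
i=5,k=2: odd sum, total = 31-2 = 29
i=5,k=3: even sum, total = 29+15 = 44
i=5,k=4: odd sum, total = 44-4 = 40
i=6,k=0: even sum, total = 40+0 = 40
i=6,k=1: odd sum, total = 40-1 = 39
i=6,k=2: even sum, total = 39+12 = 51
i=6,k=3: odd sum, total = 51-3 = 48
i=6,k=4: even sum, total = 48+24 = 72
i=7,k=0: odd sum, total = 72-0 = 72
i=7,k=1: even sum, total = 72+7 = 79
i=7,k=2: odd sum, total = 79-2 = 77
i=7,k=3: even sum, total = 77+21 = 98
i=7,k=4: odd sum, total = 98-4 = 94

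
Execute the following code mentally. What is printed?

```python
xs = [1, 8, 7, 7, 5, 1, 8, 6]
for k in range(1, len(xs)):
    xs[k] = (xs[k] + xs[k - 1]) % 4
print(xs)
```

k=1: xs[1] = (8+1)%4 = 1 → [1, 1, 7, 7, 5, 1, 8, 6]
k=2: xs[2] = (7+1)%4 = 0 → [1, 1, 0, 7, 5, 1, 8, 6]
k=3: xs[3] = (7+0)%4 = 3 → [1, 1, 0, 3, 5, 1, 8, 6]
k=4: xs[4] = (5+3)%4 = 0 → [1, 1, 0, 3, 0, 1, 8, 6]
k=5: xs[5] = (1+0)%4 = 1 → [1, 1, 0, 3, 0, 1, 8, 6]
k=6: xs[6] = (8+1)%4 = 1 → [1, 1, 0, 3, 0, 1, 1, 6]
k=7: xs[7] = (6+1)%4 = 3 → [1, 1, 0, 3, 0, 1, 1, 3]

[1, 1, 0, 3, 0, 1, 1, 3]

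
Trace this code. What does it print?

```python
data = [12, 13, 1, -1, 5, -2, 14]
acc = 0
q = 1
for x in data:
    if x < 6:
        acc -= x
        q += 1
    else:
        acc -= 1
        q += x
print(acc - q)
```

-50

x=12: not <6, acc = 0-1 = -1; q=13
x=13: not <6, acc = (-1)-1 = -2; q=26
x=1: <6, acc = (-2)-1 = -3; q=27
x=-1: <6, acc = (-3)-(-1) = -2; q=28
x=5: <6, acc = (-2)-5 = -7; q=29
x=-2: <6, acc = (-7)-(-2) = -5; q=30
x=14: not <6, acc = (-5)-1 = -6; q=44
acc-q = (-6)-44 = -50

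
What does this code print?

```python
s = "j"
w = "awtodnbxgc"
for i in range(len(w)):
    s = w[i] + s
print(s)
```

cgxbndotwaj

i=0: prepend 'a' → 'aj'
i=1: prepend 'w' → 'waj'
i=2: prepend 't' → 'twaj'
i=3: prepend 'o' → 'otwaj'
i=4: prepend 'd' → 'dotwaj'
i=5: prepend 'n' → 'ndotwaj'
i=6: prepend 'b' → 'bndotwaj'
i=7: prepend 'x' → 'xbndotwaj'
i=8: prepend 'g' → 'gxbndotwaj'
i=9: prepend 'c' → 'cgxbndotwaj'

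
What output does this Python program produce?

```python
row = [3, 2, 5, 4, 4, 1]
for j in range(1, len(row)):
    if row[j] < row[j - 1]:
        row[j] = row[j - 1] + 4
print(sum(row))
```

78

j=1: 2<3, row[1] = 3+4 = 7 → [3, 7, 5, 4, 4, 1]
j=2: 5<7, row[2] = 7+4 = 11 → [3, 7, 11, 4, 4, 1]
j=3: 4<11, row[3] = 11+4 = 15 → [3, 7, 11, 15, 4, 1]
j=4: 4<15, row[4] = 15+4 = 19 → [3, 7, 11, 15, 19, 1]
j=5: 1<19, row[5] = 19+4 = 23 → [3, 7, 11, 15, 19, 23]
sum = 78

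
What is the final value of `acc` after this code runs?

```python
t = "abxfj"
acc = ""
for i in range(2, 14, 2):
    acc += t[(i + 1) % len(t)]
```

'faxjbf'

i=2: add t[3]='f' → 'f'
i=4: add t[0]='a' → 'fa'
i=6: add t[2]='x' → 'fax'
i=8: add t[4]='j' → 'faxj'
i=10: add t[1]='b' → 'faxjb'
i=12: add t[3]='f' → 'faxjbf'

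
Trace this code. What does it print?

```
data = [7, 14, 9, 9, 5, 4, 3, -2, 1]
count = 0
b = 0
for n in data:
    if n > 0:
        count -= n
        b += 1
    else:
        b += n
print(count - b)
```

-58

n=7: >0, count = 0-7 = -7; b=1
n=14: >0, count = (-7)-14 = -21; b=2
n=9: >0, count = (-21)-9 = -30; b=3
n=9: >0, count = (-30)-9 = -39; b=4
n=5: >0, count = (-39)-5 = -44; b=5
n=4: >0, count = (-44)-4 = -48; b=6
n=3: >0, count = (-48)-3 = -51; b=7
n=-2: not >0; b=5
n=1: >0, count = (-51)-1 = -52; b=6
count-b = (-52)-6 = -58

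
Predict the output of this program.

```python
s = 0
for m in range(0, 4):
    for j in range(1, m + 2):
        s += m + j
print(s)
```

m=0,j=1: s = 0+1 = 1
m=1,j=1: s = 1+2 = 3
m=1,j=2: s = 3+3 = 6
m=2,j=1: s = 6+3 = 9
m=2,j=2: s = 9+4 = 13
m=2,j=3: s = 13+5 = 18
m=3,j=1: s = 18+4 = 22
m=3,j=2: s = 22+5 = 27
m=3,j=3: s = 27+6 = 33
m=3,j=4: s = 33+7 = 40

40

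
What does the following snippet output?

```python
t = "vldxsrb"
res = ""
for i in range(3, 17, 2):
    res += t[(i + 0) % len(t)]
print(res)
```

i=3: add t[3]='x' → 'x'
i=5: add t[5]='r' → 'xr'
i=7: add t[0]='v' → 'xrv'
i=9: add t[2]='d' → 'xrvd'
i=11: add t[4]='s' → 'xrvds'
i=13: add t[6]='b' → 'xrvdsb'
i=15: add t[1]='l' → 'xrvdsbl'

xrvdsbl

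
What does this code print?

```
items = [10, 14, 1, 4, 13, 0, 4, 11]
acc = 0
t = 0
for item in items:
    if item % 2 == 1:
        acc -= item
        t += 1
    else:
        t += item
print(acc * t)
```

item=10: not odd; t=10
item=14: not odd; t=24
item=1: odd, acc = 0-1 = -1; t=25
item=4: not odd; t=29
item=13: odd, acc = (-1)-13 = -14; t=30
item=0: not odd; t=30
item=4: not odd; t=34
item=11: odd, acc = (-14)-11 = -25; t=35
acc*t = (-25)*35 = -875

-875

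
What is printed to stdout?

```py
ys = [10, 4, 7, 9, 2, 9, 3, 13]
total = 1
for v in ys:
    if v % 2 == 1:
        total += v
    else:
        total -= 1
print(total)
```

39

v=10: not odd, total = 1-1 = 0
v=4: not odd, total = 0-1 = -1
v=7: odd, total = (-1)+7 = 6
v=9: odd, total = 6+9 = 15
v=2: not odd, total = 15-1 = 14
v=9: odd, total = 14+9 = 23
v=3: odd, total = 23+3 = 26
v=13: odd, total = 26+13 = 39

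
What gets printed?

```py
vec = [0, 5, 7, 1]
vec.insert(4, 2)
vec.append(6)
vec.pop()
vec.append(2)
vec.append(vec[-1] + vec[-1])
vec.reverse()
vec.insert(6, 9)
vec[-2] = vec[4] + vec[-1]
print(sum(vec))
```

28

insert 2 at 4 → [0, 5, 7, 1, 2]
append 6 → [0, 5, 7, 1, 2, 6]
pop() removes 6 → [0, 5, 7, 1, 2]
append 2 → [0, 5, 7, 1, 2, 2]
append vec[-1]+vec[-1] = 2+2 = 4 → [0, 5, 7, 1, 2, 2, 4]
reverse → [4, 2, 2, 1, 7, 5, 0]
insert 9 at 6 → [4, 2, 2, 1, 7, 5, 9, 0]
vec[-2] = vec[4]+vec[-1] = 7+0 = 7 → [4, 2, 2, 1, 7, 5, 7, 0]
sum = 28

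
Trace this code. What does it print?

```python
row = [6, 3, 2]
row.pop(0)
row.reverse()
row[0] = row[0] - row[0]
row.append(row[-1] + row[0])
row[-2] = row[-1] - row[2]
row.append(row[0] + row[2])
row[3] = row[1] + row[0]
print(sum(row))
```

pop(0) removes 6 → [3, 2]
reverse → [2, 3]
row[0] = row[0]-row[0] = 2-2 = 0 → [0, 3]
append row[-1]+row[0] = 3+0 = 3 → [0, 3, 3]
row[-2] = row[-1]-row[2] = 3-3 = 0 → [0, 0, 3]
append row[0]+row[2] = 0+3 = 3 → [0, 0, 3, 3]
row[3] = row[1]+row[0] = 0+0 = 0 → [0, 0, 3, 0]
sum = 3

3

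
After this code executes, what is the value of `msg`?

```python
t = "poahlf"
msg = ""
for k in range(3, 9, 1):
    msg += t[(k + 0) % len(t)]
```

k=3: add t[3]='h' → 'h'
k=4: add t[4]='l' → 'hl'
k=5: add t[5]='f' → 'hlf'
k=6: add t[0]='p' → 'hlfp'
k=7: add t[1]='o' → 'hlfpo'
k=8: add t[2]='a' → 'hlfpoa'

'hlfpoa'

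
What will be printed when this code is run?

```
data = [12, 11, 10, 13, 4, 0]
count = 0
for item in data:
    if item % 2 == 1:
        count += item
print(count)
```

24

item=12: not odd
item=11: odd, count = 0+11 = 11
item=10: not odd
item=13: odd, count = 11+13 = 24
item=4: not odd
item=0: not odd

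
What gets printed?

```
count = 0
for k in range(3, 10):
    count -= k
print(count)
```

k=3: count = 0-3 = -3
k=4: count = (-3)-4 = -7
k=5: count = (-7)-5 = -12
k=6: count = (-12)-6 = -18
k=7: count = (-18)-7 = -25
k=8: count = (-25)-8 = -33
k=9: count = (-33)-9 = -42

-42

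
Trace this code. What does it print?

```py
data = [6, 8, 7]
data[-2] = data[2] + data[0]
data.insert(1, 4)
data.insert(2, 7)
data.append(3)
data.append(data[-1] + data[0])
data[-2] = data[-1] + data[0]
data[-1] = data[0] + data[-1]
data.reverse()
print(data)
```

[15, 15, 7, 13, 7, 4, 6]

data[-2] = data[2]+data[0] = 7+6 = 13 → [6, 13, 7]
insert 4 at 1 → [6, 4, 13, 7]
insert 7 at 2 → [6, 4, 7, 13, 7]
append 3 → [6, 4, 7, 13, 7, 3]
append data[-1]+data[0] = 3+6 = 9 → [6, 4, 7, 13, 7, 3, 9]
data[-2] = data[-1]+data[0] = 9+6 = 15 → [6, 4, 7, 13, 7, 15, 9]
data[-1] = data[0]+data[-1] = 6+9 = 15 → [6, 4, 7, 13, 7, 15, 15]
reverse → [15, 15, 7, 13, 7, 4, 6]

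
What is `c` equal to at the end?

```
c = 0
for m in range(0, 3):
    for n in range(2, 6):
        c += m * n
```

42

m=0,n=2: c = 0+0 = 0
m=0,n=3: c = 0+0 = 0
m=0,n=4: c = 0+0 = 0
m=0,n=5: c = 0+0 = 0
m=1,n=2: c = 0+2 = 2
m=1,n=3: c = 2+3 = 5
m=1,n=4: c = 5+4 = 9
m=1,n=5: c = 9+5 = 14
m=2,n=2: c = 14+4 = 18
m=2,n=3: c = 18+6 = 24
m=2,n=4: c = 24+8 = 32
m=2,n=5: c = 32+10 = 42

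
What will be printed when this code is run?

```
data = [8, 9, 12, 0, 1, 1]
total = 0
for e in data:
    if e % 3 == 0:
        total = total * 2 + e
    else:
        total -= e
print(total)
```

e=8: not %3==0, total = 0-8 = -8
e=9: %3==0, total = (-8)*2+9 = -7
e=12: %3==0, total = (-7)*2+12 = -2
e=0: %3==0, total = (-2)*2+0 = -4
e=1: not %3==0, total = (-4)-1 = -5
e=1: not %3==0, total = (-5)-1 = -6

-6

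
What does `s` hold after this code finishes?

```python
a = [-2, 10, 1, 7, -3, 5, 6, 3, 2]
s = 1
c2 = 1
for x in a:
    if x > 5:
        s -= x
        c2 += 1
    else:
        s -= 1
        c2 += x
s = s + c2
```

x=-2: not >5, s = 1-1 = 0; c2=-1
x=10: >5, s = 0-10 = -10; c2=0
x=1: not >5, s = (-10)-1 = -11; c2=1
x=7: >5, s = (-11)-7 = -18; c2=2
x=-3: not >5, s = (-18)-1 = -19; c2=-1
x=5: not >5, s = (-19)-1 = -20; c2=4
x=6: >5, s = (-20)-6 = -26; c2=5
x=3: not >5, s = (-26)-1 = -27; c2=8
x=2: not >5, s = (-27)-1 = -28; c2=10
s+c2 = (-28)+10 = -18

-18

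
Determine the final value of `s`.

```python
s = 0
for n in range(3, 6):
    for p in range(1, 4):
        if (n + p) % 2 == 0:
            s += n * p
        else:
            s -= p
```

32

n=3,p=1: even sum, s = 0+3 = 3
n=3,p=2: odd sum, s = 3-2 = 1
n=3,p=3: even sum, s = 1+9 = 10
n=4,p=1: odd sum, s = 10-1 = 9
n=4,p=2: even sum, s = 9+8 = 17
n=4,p=3: odd sum, s = 17-3 = 14
n=5,p=1: even sum, s = 14+5 = 19
n=5,p=2: odd sum, s = 19-2 = 17
n=5,p=3: even sum, s = 17+15 = 32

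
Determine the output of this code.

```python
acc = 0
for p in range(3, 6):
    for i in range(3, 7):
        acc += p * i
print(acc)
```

p=3,i=3: acc = 0+9 = 9
p=3,i=4: acc = 9+12 = 21
p=3,i=5: acc = 21+15 = 36
p=3,i=6: acc = 36+18 = 54
p=4,i=3: acc = 54+12 = 66
p=4,i=4: acc = 66+16 = 82
p=4,i=5: acc = 82+20 = 102
p=4,i=6: acc = 102+24 = 126
p=5,i=3: acc = 126+15 = 141
p=5,i=4: acc = 141+20 = 161
p=5,i=5: acc = 161+25 = 186
p=5,i=6: acc = 186+30 = 216

216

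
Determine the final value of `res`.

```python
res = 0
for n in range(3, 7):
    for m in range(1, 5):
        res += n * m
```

180

n=3,m=1: res = 0+3 = 3
n=3,m=2: res = 3+6 = 9
n=3,m=3: res = 9+9 = 18
n=3,m=4: res = 18+12 = 30
n=4,m=1: res = 30+4 = 34
n=4,m=2: res = 34+8 = 42
n=4,m=3: res = 42+12 = 54
n=4,m=4: res = 54+16 = 70
n=5,m=1: res = 70+5 = 75
n=5,m=2: res = 75+10 = 85
n=5,m=3: res = 85+15 = 100
n=5,m=4: res = 100+20 = 120
n=6,m=1: res = 120+6 = 126
n=6,m=2: res = 126+12 = 138
n=6,m=3: res = 138+18 = 156
n=6,m=4: res = 156+24 = 180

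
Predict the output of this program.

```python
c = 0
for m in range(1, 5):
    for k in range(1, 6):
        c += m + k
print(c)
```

m=1,k=1: c = 0+2 = 2
m=1,k=2: c = 2+3 = 5
m=1,k=3: c = 5+4 = 9
m=1,k=4: c = 9+5 = 14
m=1,k=5: c = 14+6 = 20
m=2,k=1: c = 20+3 = 23
m=2,k=2: c = 23+4 = 27
m=2,k=3: c = 27+5 = 32
m=2,k=4: c = 32+6 = 38
m=2,k=5: c = 38+7 = 45
m=3,k=1: c = 45+4 = 49
m=3,k=2: c = 49+5 = 54
m=3,k=3: c = 54+6 = 60
m=3,k=4: c = 60+7 = 67
m=3,k=5: c = 67+8 = 75
m=4,k=1: c = 75+5 = 80
m=4,k=2: c = 80+6 = 86
m=4,k=3: c = 86+7 = 93
m=4,k=4: c = 93+8 = 101
m=4,k=5: c = 101+9 = 110

110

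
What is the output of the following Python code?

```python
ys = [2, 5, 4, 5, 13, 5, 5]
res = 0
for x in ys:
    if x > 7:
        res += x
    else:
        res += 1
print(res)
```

x=2: not >7, res = 0+1 = 1
x=5: not >7, res = 1+1 = 2
x=4: not >7, res = 2+1 = 3
x=5: not >7, res = 3+1 = 4
x=13: >7, res = 4+13 = 17
x=5: not >7, res = 17+1 = 18
x=5: not >7, res = 18+1 = 19

19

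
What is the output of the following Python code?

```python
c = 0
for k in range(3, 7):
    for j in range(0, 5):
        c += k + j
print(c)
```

k=3,j=0: c = 0+3 = 3
k=3,j=1: c = 3+4 = 7
k=3,j=2: c = 7+5 = 12
k=3,j=3: c = 12+6 = 18
k=3,j=4: c = 18+7 = 25
k=4,j=0: c = 25+4 = 29
k=4,j=1: c = 29+5 = 34
k=4,j=2: c = 34+6 = 40
k=4,j=3: c = 40+7 = 47
k=4,j=4: c = 47+8 = 55
k=5,j=0: c = 55+5 = 60
k=5,j=1: c = 60+6 = 66
k=5,j=2: c = 66+7 = 73
k=5,j=3: c = 73+8 = 81
k=5,j=4: c = 81+9 = 90
k=6,j=0: c = 90+6 = 96
k=6,j=1: c = 96+7 = 103
k=6,j=2: c = 103+8 = 111
k=6,j=3: c = 111+9 = 120
k=6,j=4: c = 120+10 = 130

130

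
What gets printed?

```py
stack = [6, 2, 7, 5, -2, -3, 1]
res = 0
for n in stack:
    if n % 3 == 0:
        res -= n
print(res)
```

-3

n=6: %3==0, res = 0-6 = -6
n=2: not %3==0
n=7: not %3==0
n=5: not %3==0
n=-2: not %3==0
n=-3: %3==0, res = (-6)-(-3) = -3
n=1: not %3==0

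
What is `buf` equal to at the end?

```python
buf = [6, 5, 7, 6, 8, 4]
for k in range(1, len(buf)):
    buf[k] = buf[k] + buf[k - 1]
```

[6, 11, 18, 24, 32, 36]

k=1: buf[1] = 5+6 = 11 → [6, 11, 7, 6, 8, 4]
k=2: buf[2] = 7+11 = 18 → [6, 11, 18, 6, 8, 4]
k=3: buf[3] = 6+18 = 24 → [6, 11, 18, 24, 8, 4]
k=4: buf[4] = 8+24 = 32 → [6, 11, 18, 24, 32, 4]
k=5: buf[5] = 4+32 = 36 → [6, 11, 18, 24, 32, 36]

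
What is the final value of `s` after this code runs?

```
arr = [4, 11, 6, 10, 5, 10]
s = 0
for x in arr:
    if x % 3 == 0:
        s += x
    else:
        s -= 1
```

1

x=4: not %3==0, s = 0-1 = -1
x=11: not %3==0, s = (-1)-1 = -2
x=6: %3==0, s = (-2)+6 = 4
x=10: not %3==0, s = 4-1 = 3
x=5: not %3==0, s = 3-1 = 2
x=10: not %3==0, s = 2-1 = 1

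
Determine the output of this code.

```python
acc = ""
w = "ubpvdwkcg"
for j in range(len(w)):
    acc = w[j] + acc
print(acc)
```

gckwdvpbu

j=0: prepend 'u' → 'u'
j=1: prepend 'b' → 'bu'
j=2: prepend 'p' → 'pbu'
j=3: prepend 'v' → 'vpbu'
j=4: prepend 'd' → 'dvpbu'
j=5: prepend 'w' → 'wdvpbu'
j=6: prepend 'k' → 'kwdvpbu'
j=7: prepend 'c' → 'ckwdvpbu'
j=8: prepend 'g' → 'gckwdvpbu'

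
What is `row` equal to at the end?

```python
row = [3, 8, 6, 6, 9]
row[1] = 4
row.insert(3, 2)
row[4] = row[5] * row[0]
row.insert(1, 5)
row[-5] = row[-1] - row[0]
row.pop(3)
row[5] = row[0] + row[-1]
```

row[1] = 4 → [3, 4, 6, 6, 9]
insert 2 at 3 → [3, 4, 6, 2, 6, 9]
row[4] = row[5]*row[0] = 9*3 = 27 → [3, 4, 6, 2, 27, 9]
insert 5 at 1 → [3, 5, 4, 6, 2, 27, 9]
row[-5] = row[-1]-row[0] = 9-3 = 6 → [3, 5, 6, 6, 2, 27, 9]
pop(3) removes 6 → [3, 5, 6, 2, 27, 9]
row[5] = row[0]+row[-1] = 3+9 = 12 → [3, 5, 6, 2, 27, 12]

[3, 5, 6, 2, 27, 12]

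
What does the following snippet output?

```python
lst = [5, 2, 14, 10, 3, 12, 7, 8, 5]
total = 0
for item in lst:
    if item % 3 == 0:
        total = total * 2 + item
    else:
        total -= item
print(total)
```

item=5: not %3==0, total = 0-5 = -5
item=2: not %3==0, total = (-5)-2 = -7
item=14: not %3==0, total = (-7)-14 = -21
item=10: not %3==0, total = (-21)-10 = -31
item=3: %3==0, total = (-31)*2+3 = -59
item=12: %3==0, total = (-59)*2+12 = -106
item=7: not %3==0, total = (-106)-7 = -113
item=8: not %3==0, total = (-113)-8 = -121
item=5: not %3==0, total = (-121)-5 = -126

-126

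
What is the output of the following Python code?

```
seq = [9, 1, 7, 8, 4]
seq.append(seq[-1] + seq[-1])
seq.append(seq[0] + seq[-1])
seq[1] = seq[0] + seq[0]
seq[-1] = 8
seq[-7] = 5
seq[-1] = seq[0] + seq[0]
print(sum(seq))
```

append seq[-1]+seq[-1] = 4+4 = 8 → [9, 1, 7, 8, 4, 8]
append seq[0]+seq[-1] = 9+8 = 17 → [9, 1, 7, 8, 4, 8, 17]
seq[1] = seq[0]+seq[0] = 9+9 = 18 → [9, 18, 7, 8, 4, 8, 17]
seq[-1] = 8 → [9, 18, 7, 8, 4, 8, 8]
seq[-7] = 5 → [5, 18, 7, 8, 4, 8, 8]
seq[-1] = seq[0]+seq[0] = 5+5 = 10 → [5, 18, 7, 8, 4, 8, 10]
sum = 60

60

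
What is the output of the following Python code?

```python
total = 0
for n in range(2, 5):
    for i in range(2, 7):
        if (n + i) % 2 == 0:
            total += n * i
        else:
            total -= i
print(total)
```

68

n=2,i=2: even sum, total = 0+4 = 4
n=2,i=3: odd sum, total = 4-3 = 1
n=2,i=4: even sum, total = 1+8 = 9
n=2,i=5: odd sum, total = 9-5 = 4
n=2,i=6: even sum, total = 4+12 = 16
n=3,i=2: odd sum, total = 16-2 = 14
n=3,i=3: even sum, total = 14+9 = 23
n=3,i=4: odd sum, total = 23-4 = 19
n=3,i=5: even sum, total = 19+15 = 34
n=3,i=6: odd sum, total = 34-6 = 28
n=4,i=2: even sum, total = 28+8 = 36
n=4,i=3: odd sum, total = 36-3 = 33
n=4,i=4: even sum, total = 33+16 = 49
n=4,i=5: odd sum, total = 49-5 = 44
n=4,i=6: even sum, total = 44+24 = 68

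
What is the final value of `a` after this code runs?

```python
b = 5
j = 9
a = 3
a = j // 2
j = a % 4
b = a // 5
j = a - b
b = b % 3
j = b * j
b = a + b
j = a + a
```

a = 9//2 = 4
j = 4%4 = 0
b = 4//5 = 0
j = 4-0 = 4
b = 0%3 = 0
j = 0*4 = 0
b = 4+0 = 4
j = 4+4 = 8

4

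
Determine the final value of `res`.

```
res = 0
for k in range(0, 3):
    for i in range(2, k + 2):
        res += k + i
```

12

k=1,i=2: res = 0+3 = 3
k=2,i=2: res = 3+4 = 7
k=2,i=3: res = 7+5 = 12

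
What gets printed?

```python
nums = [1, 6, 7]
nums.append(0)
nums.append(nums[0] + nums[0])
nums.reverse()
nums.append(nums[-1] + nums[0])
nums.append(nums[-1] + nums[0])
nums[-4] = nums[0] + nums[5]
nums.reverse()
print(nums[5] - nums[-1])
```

-2

append 0 → [1, 6, 7, 0]
append nums[0]+nums[0] = 1+1 = 2 → [1, 6, 7, 0, 2]
reverse → [2, 0, 7, 6, 1]
append nums[-1]+nums[0] = 1+2 = 3 → [2, 0, 7, 6, 1, 3]
append nums[-1]+nums[0] = 3+2 = 5 → [2, 0, 7, 6, 1, 3, 5]
nums[-4] = nums[0]+nums[5] = 2+3 = 5 → [2, 0, 7, 5, 1, 3, 5]
reverse → [5, 3, 1, 5, 7, 0, 2]
nums[5]-nums[-1] = 0-2 = -2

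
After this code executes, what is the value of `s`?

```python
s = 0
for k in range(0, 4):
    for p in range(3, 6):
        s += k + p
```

66

k=0,p=3: s = 0+3 = 3
k=0,p=4: s = 3+4 = 7
k=0,p=5: s = 7+5 = 12
k=1,p=3: s = 12+4 = 16
k=1,p=4: s = 16+5 = 21
k=1,p=5: s = 21+6 = 27
k=2,p=3: s = 27+5 = 32
k=2,p=4: s = 32+6 = 38
k=2,p=5: s = 38+7 = 45
k=3,p=3: s = 45+6 = 51
k=3,p=4: s = 51+7 = 58
k=3,p=5: s = 58+8 = 66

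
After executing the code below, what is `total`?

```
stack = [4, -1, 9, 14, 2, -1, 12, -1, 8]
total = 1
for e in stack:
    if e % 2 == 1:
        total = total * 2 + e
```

41

e=4: not odd
e=-1: odd, total = 1*2+(-1) = 1
e=9: odd, total = 1*2+9 = 11
e=14: not odd
e=2: not odd
e=-1: odd, total = 11*2+(-1) = 21
e=12: not odd
e=-1: odd, total = 21*2+(-1) = 41
e=8: not odd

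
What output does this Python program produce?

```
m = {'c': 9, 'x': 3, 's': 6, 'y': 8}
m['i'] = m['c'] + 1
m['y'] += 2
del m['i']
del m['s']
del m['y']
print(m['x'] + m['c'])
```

m['i'] = m['c']+1 = 10 → {'c': 9, 'x': 3, 's': 6, 'y': 8, 'i': 10}
m['y'] = 8+2 = 10 → {'c': 9, 'x': 3, 's': 6, 'y': 10, 'i': 10}
del 'i' → {'c': 9, 'x': 3, 's': 6, 'y': 10}
del 's' → {'c': 9, 'x': 3, 'y': 10}
del 'y' → {'c': 9, 'x': 3}
m['x']+m['c'] = 3+9 = 12

12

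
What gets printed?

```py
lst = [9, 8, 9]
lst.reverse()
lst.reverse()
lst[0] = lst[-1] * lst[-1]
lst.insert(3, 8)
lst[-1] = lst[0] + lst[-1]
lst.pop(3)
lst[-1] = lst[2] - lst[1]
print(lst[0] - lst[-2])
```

73

reverse → [9, 8, 9]
reverse → [9, 8, 9]
lst[0] = lst[-1]*lst[-1] = 9*9 = 81 → [81, 8, 9]
insert 8 at 3 → [81, 8, 9, 8]
lst[-1] = lst[0]+lst[-1] = 81+8 = 89 → [81, 8, 9, 89]
pop(3) removes 89 → [81, 8, 9]
lst[-1] = lst[2]-lst[1] = 9-8 = 1 → [81, 8, 1]
lst[0]-lst[-2] = 81-8 = 73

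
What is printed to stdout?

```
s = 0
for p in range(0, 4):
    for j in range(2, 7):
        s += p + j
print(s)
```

p=0,j=2: s = 0+2 = 2
p=0,j=3: s = 2+3 = 5
p=0,j=4: s = 5+4 = 9
p=0,j=5: s = 9+5 = 14
p=0,j=6: s = 14+6 = 20
p=1,j=2: s = 20+3 = 23
p=1,j=3: s = 23+4 = 27
p=1,j=4: s = 27+5 = 32
p=1,j=5: s = 32+6 = 38
p=1,j=6: s = 38+7 = 45
p=2,j=2: s = 45+4 = 49
p=2,j=3: s = 49+5 = 54
p=2,j=4: s = 54+6 = 60
p=2,j=5: s = 60+7 = 67
p=2,j=6: s = 67+8 = 75
p=3,j=2: s = 75+5 = 80
p=3,j=3: s = 80+6 = 86
p=3,j=4: s = 86+7 = 93
p=3,j=5: s = 93+8 = 101
p=3,j=6: s = 101+9 = 110

110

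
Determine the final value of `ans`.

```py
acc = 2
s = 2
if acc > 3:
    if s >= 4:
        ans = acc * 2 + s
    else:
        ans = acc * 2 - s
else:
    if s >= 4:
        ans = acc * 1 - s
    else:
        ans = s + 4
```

6

acc=2, s=2
acc > 3 is False; s >= 4 is False
→ ans = s + 4 = 6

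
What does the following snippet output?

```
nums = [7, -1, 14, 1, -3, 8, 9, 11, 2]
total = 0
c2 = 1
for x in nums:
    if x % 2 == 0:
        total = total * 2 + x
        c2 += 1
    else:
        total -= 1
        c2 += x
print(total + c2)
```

x=7: not even, total = 0-1 = -1; c2=8
x=-1: not even, total = (-1)-1 = -2; c2=7
x=14: even, total = (-2)*2+14 = 10; c2=8
x=1: not even, total = 10-1 = 9; c2=9
x=-3: not even, total = 9-1 = 8; c2=6
x=8: even, total = 8*2+8 = 24; c2=7
x=9: not even, total = 24-1 = 23; c2=16
x=11: not even, total = 23-1 = 22; c2=27
x=2: even, total = 22*2+2 = 46; c2=28
total+c2 = 46+28 = 74

74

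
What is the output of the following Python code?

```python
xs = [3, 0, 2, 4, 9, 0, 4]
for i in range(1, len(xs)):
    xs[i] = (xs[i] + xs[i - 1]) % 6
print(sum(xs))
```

18

i=1: xs[1] = (0+3)%6 = 3 → [3, 3, 2, 4, 9, 0, 4]
i=2: xs[2] = (2+3)%6 = 5 → [3, 3, 5, 4, 9, 0, 4]
i=3: xs[3] = (4+5)%6 = 3 → [3, 3, 5, 3, 9, 0, 4]
i=4: xs[4] = (9+3)%6 = 0 → [3, 3, 5, 3, 0, 0, 4]
i=5: xs[5] = (0+0)%6 = 0 → [3, 3, 5, 3, 0, 0, 4]
i=6: xs[6] = (4+0)%6 = 4 → [3, 3, 5, 3, 0, 0, 4]
sum = 18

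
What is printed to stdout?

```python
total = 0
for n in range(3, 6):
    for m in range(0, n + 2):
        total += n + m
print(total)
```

120

n=3,m=0: total = 0+3 = 3
n=3,m=1: total = 3+4 = 7
n=3,m=2: total = 7+5 = 12
n=3,m=3: total = 12+6 = 18
n=3,m=4: total = 18+7 = 25
n=4,m=0: total = 25+4 = 29
n=4,m=1: total = 29+5 = 34
n=4,m=2: total = 34+6 = 40
n=4,m=3: total = 40+7 = 47
n=4,m=4: total = 47+8 = 55
n=4,m=5: total = 55+9 = 64
n=5,m=0: total = 64+5 = 69
n=5,m=1: total = 69+6 = 75
n=5,m=2: total = 75+7 = 82
n=5,m=3: total = 82+8 = 90
n=5,m=4: total = 90+9 = 99
n=5,m=5: total = 99+10 = 109
n=5,m=6: total = 109+11 = 120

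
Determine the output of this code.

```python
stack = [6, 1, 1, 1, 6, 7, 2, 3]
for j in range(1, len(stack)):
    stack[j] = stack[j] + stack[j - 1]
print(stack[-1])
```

27

j=1: stack[1] = 1+6 = 7 → [6, 7, 1, 1, 6, 7, 2, 3]
j=2: stack[2] = 1+7 = 8 → [6, 7, 8, 1, 6, 7, 2, 3]
j=3: stack[3] = 1+8 = 9 → [6, 7, 8, 9, 6, 7, 2, 3]
j=4: stack[4] = 6+9 = 15 → [6, 7, 8, 9, 15, 7, 2, 3]
j=5: stack[5] = 7+15 = 22 → [6, 7, 8, 9, 15, 22, 2, 3]
j=6: stack[6] = 2+22 = 24 → [6, 7, 8, 9, 15, 22, 24, 3]
j=7: stack[7] = 3+24 = 27 → [6, 7, 8, 9, 15, 22, 24, 27]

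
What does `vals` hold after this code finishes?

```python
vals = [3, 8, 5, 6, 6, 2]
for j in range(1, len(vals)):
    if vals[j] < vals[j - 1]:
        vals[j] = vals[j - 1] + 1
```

[3, 8, 9, 10, 11, 12]

j=1: 8>=3, unchanged → [3, 8, 5, 6, 6, 2]
j=2: 5<8, vals[2] = 8+1 = 9 → [3, 8, 9, 6, 6, 2]
j=3: 6<9, vals[3] = 9+1 = 10 → [3, 8, 9, 10, 6, 2]
j=4: 6<10, vals[4] = 10+1 = 11 → [3, 8, 9, 10, 11, 2]
j=5: 2<11, vals[5] = 11+1 = 12 → [3, 8, 9, 10, 11, 12]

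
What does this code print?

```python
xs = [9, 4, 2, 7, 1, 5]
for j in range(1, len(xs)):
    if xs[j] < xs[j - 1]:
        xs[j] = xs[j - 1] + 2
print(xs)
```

[9, 11, 13, 15, 17, 19]

j=1: 4<9, xs[1] = 9+2 = 11 → [9, 11, 2, 7, 1, 5]
j=2: 2<11, xs[2] = 11+2 = 13 → [9, 11, 13, 7, 1, 5]
j=3: 7<13, xs[3] = 13+2 = 15 → [9, 11, 13, 15, 1, 5]
j=4: 1<15, xs[4] = 15+2 = 17 → [9, 11, 13, 15, 17, 5]
j=5: 5<17, xs[5] = 17+2 = 19 → [9, 11, 13, 15, 17, 19]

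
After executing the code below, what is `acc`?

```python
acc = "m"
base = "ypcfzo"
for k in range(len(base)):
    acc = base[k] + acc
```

k=0: prepend 'y' → 'ym'
k=1: prepend 'p' → 'pym'
k=2: prepend 'c' → 'cpym'
k=3: prepend 'f' → 'fcpym'
k=4: prepend 'z' → 'zfcpym'
k=5: prepend 'o' → 'ozfcpym'

'ozfcpym'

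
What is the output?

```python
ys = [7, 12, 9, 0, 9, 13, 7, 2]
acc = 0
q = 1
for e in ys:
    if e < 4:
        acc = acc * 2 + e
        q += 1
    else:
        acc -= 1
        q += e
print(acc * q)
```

e=7: not <4, acc = 0-1 = -1; q=8
e=12: not <4, acc = (-1)-1 = -2; q=20
e=9: not <4, acc = (-2)-1 = -3; q=29
e=0: <4, acc = (-3)*2+0 = -6; q=30
e=9: not <4, acc = (-6)-1 = -7; q=39
e=13: not <4, acc = (-7)-1 = -8; q=52
e=7: not <4, acc = (-8)-1 = -9; q=59
e=2: <4, acc = (-9)*2+2 = -16; q=60
acc*q = (-16)*60 = -960

-960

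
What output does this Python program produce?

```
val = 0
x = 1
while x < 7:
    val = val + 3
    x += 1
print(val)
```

x=1: val = 0+3 = 3
x=2: val = 3+3 = 6
x=3: val = 6+3 = 9
x=4: val = 9+3 = 12
x=5: val = 12+3 = 15
x=6: val = 15+3 = 18

18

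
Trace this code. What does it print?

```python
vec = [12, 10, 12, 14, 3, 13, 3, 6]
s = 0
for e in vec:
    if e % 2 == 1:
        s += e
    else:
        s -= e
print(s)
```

e=12: not odd, s = 0-12 = -12
e=10: not odd, s = (-12)-10 = -22
e=12: not odd, s = (-22)-12 = -34
e=14: not odd, s = (-34)-14 = -48
e=3: odd, s = (-48)+3 = -45
e=13: odd, s = (-45)+13 = -32
e=3: odd, s = (-32)+3 = -29
e=6: not odd, s = (-29)-6 = -35

-35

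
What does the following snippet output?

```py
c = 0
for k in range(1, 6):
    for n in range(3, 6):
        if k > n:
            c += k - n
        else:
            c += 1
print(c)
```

k=1,n=3: not 1>3, c = 0+1 = 1
k=1,n=4: not 1>4, c = 1+1 = 2
k=1,n=5: not 1>5, c = 2+1 = 3
k=2,n=3: not 2>3, c = 3+1 = 4
k=2,n=4: not 2>4, c = 4+1 = 5
k=2,n=5: not 2>5, c = 5+1 = 6
k=3,n=3: not 3>3, c = 6+1 = 7
k=3,n=4: not 3>4, c = 7+1 = 8
k=3,n=5: not 3>5, c = 8+1 = 9
k=4,n=3: 4>3, c = 9+1 = 10
k=4,n=4: not 4>4, c = 10+1 = 11
k=4,n=5: not 4>5, c = 11+1 = 12
k=5,n=3: 5>3, c = 12+2 = 14
k=5,n=4: 5>4, c = 14+1 = 15
k=5,n=5: not 5>5, c = 15+1 = 16

16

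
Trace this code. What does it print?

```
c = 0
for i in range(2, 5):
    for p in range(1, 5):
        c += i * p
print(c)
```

90

i=2,p=1: c = 0+2 = 2
i=2,p=2: c = 2+4 = 6
i=2,p=3: c = 6+6 = 12
i=2,p=4: c = 12+8 = 20
i=3,p=1: c = 20+3 = 23
i=3,p=2: c = 23+6 = 29
i=3,p=3: c = 29+9 = 38
i=3,p=4: c = 38+12 = 50
i=4,p=1: c = 50+4 = 54
i=4,p=2: c = 54+8 = 62
i=4,p=3: c = 62+12 = 74
i=4,p=4: c = 74+16 = 90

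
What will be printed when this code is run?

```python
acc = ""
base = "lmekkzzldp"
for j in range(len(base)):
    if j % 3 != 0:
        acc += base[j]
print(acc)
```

j=0: skip
j=1: add 'm' → 'm'
j=2: add 'e' → 'me'
j=3: skip
j=4: add 'k' → 'mek'
j=5: add 'z' → 'mekz'
j=6: skip
j=7: add 'l' → 'mekzl'
j=8: add 'd' → 'mekzld'
j=9: skip

mekzld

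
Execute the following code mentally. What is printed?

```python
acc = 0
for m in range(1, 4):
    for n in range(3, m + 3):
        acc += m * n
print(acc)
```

m=1,n=3: acc = 0+3 = 3
m=2,n=3: acc = 3+6 = 9
m=2,n=4: acc = 9+8 = 17
m=3,n=3: acc = 17+9 = 26
m=3,n=4: acc = 26+12 = 38
m=3,n=5: acc = 38+15 = 53

53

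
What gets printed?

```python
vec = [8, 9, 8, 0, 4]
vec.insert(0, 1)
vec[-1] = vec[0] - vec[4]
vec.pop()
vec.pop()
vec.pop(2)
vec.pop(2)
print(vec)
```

[1, 8]

insert 1 at 0 → [1, 8, 9, 8, 0, 4]
vec[-1] = vec[0]-vec[4] = 1-0 = 1 → [1, 8, 9, 8, 0, 1]
pop() removes 1 → [1, 8, 9, 8, 0]
pop() removes 0 → [1, 8, 9, 8]
pop(2) removes 9 → [1, 8, 8]
pop(2) removes 8 → [1, 8]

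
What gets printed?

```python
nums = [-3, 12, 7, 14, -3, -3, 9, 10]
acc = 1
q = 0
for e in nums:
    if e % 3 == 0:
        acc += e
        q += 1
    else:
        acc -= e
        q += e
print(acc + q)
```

18

e=-3: %3==0, acc = 1+(-3) = -2; q=1
e=12: %3==0, acc = (-2)+12 = 10; q=2
e=7: not %3==0, acc = 10-7 = 3; q=9
e=14: not %3==0, acc = 3-14 = -11; q=23
e=-3: %3==0, acc = (-11)+(-3) = -14; q=24
e=-3: %3==0, acc = (-14)+(-3) = -17; q=25
e=9: %3==0, acc = (-17)+9 = -8; q=26
e=10: not %3==0, acc = (-8)-10 = -18; q=36
acc+q = (-18)+36 = 18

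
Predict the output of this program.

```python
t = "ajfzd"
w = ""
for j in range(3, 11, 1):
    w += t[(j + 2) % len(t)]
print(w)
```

j=3: add t[0]='a' → 'a'
j=4: add t[1]='j' → 'aj'
j=5: add t[2]='f' → 'ajf'
j=6: add t[3]='z' → 'ajfz'
j=7: add t[4]='d' → 'ajfzd'
j=8: add t[0]='a' → 'ajfzda'
j=9: add t[1]='j' → 'ajfzdaj'
j=10: add t[2]='f' → 'ajfzdajf'

ajfzdajf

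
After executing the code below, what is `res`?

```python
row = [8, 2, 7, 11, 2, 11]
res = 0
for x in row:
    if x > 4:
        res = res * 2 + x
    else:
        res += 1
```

x=8: >4, res = 0*2+8 = 8
x=2: not >4, res = 8+1 = 9
x=7: >4, res = 9*2+7 = 25
x=11: >4, res = 25*2+11 = 61
x=2: not >4, res = 61+1 = 62
x=11: >4, res = 62*2+11 = 135

135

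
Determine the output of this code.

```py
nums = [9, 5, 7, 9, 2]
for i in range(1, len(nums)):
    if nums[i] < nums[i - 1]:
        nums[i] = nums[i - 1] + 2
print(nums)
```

i=1: 5<9, nums[1] = 9+2 = 11 → [9, 11, 7, 9, 2]
i=2: 7<11, nums[2] = 11+2 = 13 → [9, 11, 13, 9, 2]
i=3: 9<13, nums[3] = 13+2 = 15 → [9, 11, 13, 15, 2]
i=4: 2<15, nums[4] = 15+2 = 17 → [9, 11, 13, 15, 17]

[9, 11, 13, 15, 17]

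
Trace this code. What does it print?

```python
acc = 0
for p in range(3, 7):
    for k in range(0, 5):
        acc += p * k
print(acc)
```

180

p=3,k=0: acc = 0+0 = 0
p=3,k=1: acc = 0+3 = 3
p=3,k=2: acc = 3+6 = 9
p=3,k=3: acc = 9+9 = 18
p=3,k=4: acc = 18+12 = 30
p=4,k=0: acc = 30+0 = 30
p=4,k=1: acc = 30+4 = 34
p=4,k=2: acc = 34+8 = 42
p=4,k=3: acc = 42+12 = 54
p=4,k=4: acc = 54+16 = 70
p=5,k=0: acc = 70+0 = 70
p=5,k=1: acc = 70+5 = 75
p=5,k=2: acc = 75+10 = 85
p=5,k=3: acc = 85+15 = 100
p=5,k=4: acc = 100+20 = 120
p=6,k=0: acc = 120+0 = 120
p=6,k=1: acc = 120+6 = 126
p=6,k=2: acc = 126+12 = 138
p=6,k=3: acc = 138+18 = 156
p=6,k=4: acc = 156+24 = 180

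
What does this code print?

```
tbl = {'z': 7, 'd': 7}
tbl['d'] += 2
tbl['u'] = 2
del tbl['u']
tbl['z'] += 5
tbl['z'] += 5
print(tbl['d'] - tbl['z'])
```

-8

tbl['d'] = 7+2 = 9 → {'z': 7, 'd': 9}
tbl['u'] = 2 → {'z': 7, 'd': 9, 'u': 2}
del 'u' → {'z': 7, 'd': 9}
tbl['z'] = 7+5 = 12 → {'z': 12, 'd': 9}
tbl['z'] = 12+5 = 17 → {'z': 17, 'd': 9}
tbl['d']-tbl['z'] = 9-17 = -8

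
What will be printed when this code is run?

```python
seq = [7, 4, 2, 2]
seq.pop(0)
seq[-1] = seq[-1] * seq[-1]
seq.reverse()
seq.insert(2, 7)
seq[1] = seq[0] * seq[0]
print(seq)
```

[4, 16, 7, 4]

pop(0) removes 7 → [4, 2, 2]
seq[-1] = seq[-1]*seq[-1] = 2*2 = 4 → [4, 2, 4]
reverse → [4, 2, 4]
insert 7 at 2 → [4, 2, 7, 4]
seq[1] = seq[0]*seq[0] = 4*4 = 16 → [4, 16, 7, 4]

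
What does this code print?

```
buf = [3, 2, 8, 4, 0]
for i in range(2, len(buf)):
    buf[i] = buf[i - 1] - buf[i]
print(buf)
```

i=2: buf[2] = 2-8 = -6 → [3, 2, -6, 4, 0]
i=3: buf[3] = (-6)-4 = -10 → [3, 2, -6, -10, 0]
i=4: buf[4] = (-10)-0 = -10 → [3, 2, -6, -10, -10]

[3, 2, -6, -10, -10]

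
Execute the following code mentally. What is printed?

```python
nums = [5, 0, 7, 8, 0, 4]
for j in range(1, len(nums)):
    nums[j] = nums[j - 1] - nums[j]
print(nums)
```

j=1: nums[1] = 5-0 = 5 → [5, 5, 7, 8, 0, 4]
j=2: nums[2] = 5-7 = -2 → [5, 5, -2, 8, 0, 4]
j=3: nums[3] = (-2)-8 = -10 → [5, 5, -2, -10, 0, 4]
j=4: nums[4] = (-10)-0 = -10 → [5, 5, -2, -10, -10, 4]
j=5: nums[5] = (-10)-4 = -14 → [5, 5, -2, -10, -10, -14]

[5, 5, -2, -10, -10, -14]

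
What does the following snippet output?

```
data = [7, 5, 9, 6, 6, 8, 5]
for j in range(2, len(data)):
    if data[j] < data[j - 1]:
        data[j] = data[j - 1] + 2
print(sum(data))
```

j=2: 9>=5, unchanged → [7, 5, 9, 6, 6, 8, 5]
j=3: 6<9, data[3] = 9+2 = 11 → [7, 5, 9, 11, 6, 8, 5]
j=4: 6<11, data[4] = 11+2 = 13 → [7, 5, 9, 11, 13, 8, 5]
j=5: 8<13, data[5] = 13+2 = 15 → [7, 5, 9, 11, 13, 15, 5]
j=6: 5<15, data[6] = 15+2 = 17 → [7, 5, 9, 11, 13, 15, 17]
sum = 77

77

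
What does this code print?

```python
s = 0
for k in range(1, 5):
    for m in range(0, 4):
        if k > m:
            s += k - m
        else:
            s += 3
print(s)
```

38

k=1,m=0: 1>0, s = 0+1 = 1
k=1,m=1: not 1>1, s = 1+3 = 4
k=1,m=2: not 1>2, s = 4+3 = 7
k=1,m=3: not 1>3, s = 7+3 = 10
k=2,m=0: 2>0, s = 10+2 = 12
k=2,m=1: 2>1, s = 12+1 = 13
k=2,m=2: not 2>2, s = 13+3 = 16
k=2,m=3: not 2>3, s = 16+3 = 19
k=3,m=0: 3>0, s = 19+3 = 22
k=3,m=1: 3>1, s = 22+2 = 24
k=3,m=2: 3>2, s = 24+1 = 25
k=3,m=3: not 3>3, s = 25+3 = 28
k=4,m=0: 4>0, s = 28+4 = 32
k=4,m=1: 4>1, s = 32+3 = 35
k=4,m=2: 4>2, s = 35+2 = 37
k=4,m=3: 4>3, s = 37+1 = 38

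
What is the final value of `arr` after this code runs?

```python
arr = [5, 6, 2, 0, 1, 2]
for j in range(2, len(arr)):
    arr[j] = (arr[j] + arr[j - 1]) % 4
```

j=2: arr[2] = (2+6)%4 = 0 → [5, 6, 0, 0, 1, 2]
j=3: arr[3] = (0+0)%4 = 0 → [5, 6, 0, 0, 1, 2]
j=4: arr[4] = (1+0)%4 = 1 → [5, 6, 0, 0, 1, 2]
j=5: arr[5] = (2+1)%4 = 3 → [5, 6, 0, 0, 1, 3]

[5, 6, 0, 0, 1, 3]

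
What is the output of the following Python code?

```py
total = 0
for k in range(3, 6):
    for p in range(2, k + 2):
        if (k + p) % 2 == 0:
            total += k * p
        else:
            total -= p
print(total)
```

47

k=3,p=2: odd sum, total = 0-2 = -2
k=3,p=3: even sum, total = (-2)+9 = 7
k=3,p=4: odd sum, total = 7-4 = 3
k=4,p=2: even sum, total = 3+8 = 11
k=4,p=3: odd sum, total = 11-3 = 8
k=4,p=4: even sum, total = 8+16 = 24
k=4,p=5: odd sum, total = 24-5 = 19
k=5,p=2: odd sum, total = 19-2 = 17
k=5,p=3: even sum, total = 17+15 = 32
k=5,p=4: odd sum, total = 32-4 = 28
k=5,p=5: even sum, total = 28+25 = 53
k=5,p=6: odd sum, total = 53-6 = 47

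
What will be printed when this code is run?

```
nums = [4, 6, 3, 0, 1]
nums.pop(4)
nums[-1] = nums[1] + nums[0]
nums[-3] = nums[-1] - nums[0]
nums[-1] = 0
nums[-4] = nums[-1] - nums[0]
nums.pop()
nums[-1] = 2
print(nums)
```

[-4, 6, 2]

pop(4) removes 1 → [4, 6, 3, 0]
nums[-1] = nums[1]+nums[0] = 6+4 = 10 → [4, 6, 3, 10]
nums[-3] = nums[-1]-nums[0] = 10-4 = 6 → [4, 6, 3, 10]
nums[-1] = 0 → [4, 6, 3, 0]
nums[-4] = nums[-1]-nums[0] = 0-4 = -4 → [-4, 6, 3, 0]
pop() removes 0 → [-4, 6, 3]
nums[-1] = 2 → [-4, 6, 2]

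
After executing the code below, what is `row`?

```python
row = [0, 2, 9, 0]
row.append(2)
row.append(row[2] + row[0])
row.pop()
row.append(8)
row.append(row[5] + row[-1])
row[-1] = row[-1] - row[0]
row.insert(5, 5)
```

append 2 → [0, 2, 9, 0, 2]
append row[2]+row[0] = 9+0 = 9 → [0, 2, 9, 0, 2, 9]
pop() removes 9 → [0, 2, 9, 0, 2]
append 8 → [0, 2, 9, 0, 2, 8]
append row[5]+row[-1] = 8+8 = 16 → [0, 2, 9, 0, 2, 8, 16]
row[-1] = row[-1]-row[0] = 16-0 = 16 → [0, 2, 9, 0, 2, 8, 16]
insert 5 at 5 → [0, 2, 9, 0, 2, 5, 8, 16]

[0, 2, 9, 0, 2, 5, 8, 16]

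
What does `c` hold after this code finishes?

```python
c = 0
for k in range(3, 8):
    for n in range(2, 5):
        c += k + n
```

120

k=3,n=2: c = 0+5 = 5
k=3,n=3: c = 5+6 = 11
k=3,n=4: c = 11+7 = 18
k=4,n=2: c = 18+6 = 24
k=4,n=3: c = 24+7 = 31
k=4,n=4: c = 31+8 = 39
k=5,n=2: c = 39+7 = 46
k=5,n=3: c = 46+8 = 54
k=5,n=4: c = 54+9 = 63
k=6,n=2: c = 63+8 = 71
k=6,n=3: c = 71+9 = 80
k=6,n=4: c = 80+10 = 90
k=7,n=2: c = 90+9 = 99
k=7,n=3: c = 99+10 = 109
k=7,n=4: c = 109+11 = 120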